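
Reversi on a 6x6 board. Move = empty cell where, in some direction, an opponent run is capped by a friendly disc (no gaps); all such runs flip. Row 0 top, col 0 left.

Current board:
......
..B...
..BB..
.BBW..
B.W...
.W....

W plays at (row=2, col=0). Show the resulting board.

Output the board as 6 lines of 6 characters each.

Answer: ......
..B...
W.BB..
.WBW..
B.W...
.W....

Derivation:
Place W at (2,0); scan 8 dirs for brackets.
Dir NW: edge -> no flip
Dir N: first cell '.' (not opp) -> no flip
Dir NE: first cell '.' (not opp) -> no flip
Dir W: edge -> no flip
Dir E: first cell '.' (not opp) -> no flip
Dir SW: edge -> no flip
Dir S: first cell '.' (not opp) -> no flip
Dir SE: opp run (3,1) capped by W -> flip
All flips: (3,1)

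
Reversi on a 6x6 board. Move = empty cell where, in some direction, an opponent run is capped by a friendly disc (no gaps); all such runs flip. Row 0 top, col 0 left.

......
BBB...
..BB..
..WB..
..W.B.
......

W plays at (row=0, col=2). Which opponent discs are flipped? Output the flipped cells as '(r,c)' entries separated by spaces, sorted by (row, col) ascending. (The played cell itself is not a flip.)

Dir NW: edge -> no flip
Dir N: edge -> no flip
Dir NE: edge -> no flip
Dir W: first cell '.' (not opp) -> no flip
Dir E: first cell '.' (not opp) -> no flip
Dir SW: opp run (1,1), next='.' -> no flip
Dir S: opp run (1,2) (2,2) capped by W -> flip
Dir SE: first cell '.' (not opp) -> no flip

Answer: (1,2) (2,2)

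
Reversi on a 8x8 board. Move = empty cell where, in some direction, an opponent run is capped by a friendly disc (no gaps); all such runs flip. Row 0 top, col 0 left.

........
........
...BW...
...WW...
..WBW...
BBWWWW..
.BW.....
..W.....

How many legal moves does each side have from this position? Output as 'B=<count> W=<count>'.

-- B to move --
(1,3): no bracket -> illegal
(1,4): no bracket -> illegal
(1,5): flips 3 -> legal
(2,2): no bracket -> illegal
(2,5): flips 2 -> legal
(3,1): no bracket -> illegal
(3,2): no bracket -> illegal
(3,5): no bracket -> illegal
(4,1): flips 1 -> legal
(4,5): flips 2 -> legal
(4,6): no bracket -> illegal
(5,6): flips 4 -> legal
(6,3): flips 2 -> legal
(6,4): no bracket -> illegal
(6,5): flips 1 -> legal
(6,6): no bracket -> illegal
(7,1): no bracket -> illegal
(7,3): flips 1 -> legal
B mobility = 8
-- W to move --
(1,2): flips 1 -> legal
(1,3): flips 1 -> legal
(1,4): no bracket -> illegal
(2,2): flips 1 -> legal
(3,2): flips 1 -> legal
(4,0): flips 1 -> legal
(4,1): no bracket -> illegal
(6,0): flips 2 -> legal
(7,0): flips 1 -> legal
(7,1): no bracket -> illegal
W mobility = 7

Answer: B=8 W=7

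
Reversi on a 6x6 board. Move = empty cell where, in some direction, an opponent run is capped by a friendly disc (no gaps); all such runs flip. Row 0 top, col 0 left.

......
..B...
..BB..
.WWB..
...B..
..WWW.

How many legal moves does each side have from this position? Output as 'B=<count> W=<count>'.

Answer: B=5 W=4

Derivation:
-- B to move --
(2,0): no bracket -> illegal
(2,1): flips 1 -> legal
(3,0): flips 2 -> legal
(4,0): flips 1 -> legal
(4,1): flips 1 -> legal
(4,2): flips 1 -> legal
(4,4): no bracket -> illegal
(4,5): no bracket -> illegal
(5,1): no bracket -> illegal
(5,5): no bracket -> illegal
B mobility = 5
-- W to move --
(0,1): no bracket -> illegal
(0,2): flips 2 -> legal
(0,3): no bracket -> illegal
(1,1): no bracket -> illegal
(1,3): flips 4 -> legal
(1,4): flips 1 -> legal
(2,1): no bracket -> illegal
(2,4): no bracket -> illegal
(3,4): flips 2 -> legal
(4,2): no bracket -> illegal
(4,4): no bracket -> illegal
W mobility = 4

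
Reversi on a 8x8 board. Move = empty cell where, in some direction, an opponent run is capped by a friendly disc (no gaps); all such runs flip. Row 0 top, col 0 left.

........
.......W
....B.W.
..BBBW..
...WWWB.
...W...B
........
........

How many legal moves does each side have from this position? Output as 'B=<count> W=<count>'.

-- B to move --
(0,6): no bracket -> illegal
(0,7): no bracket -> illegal
(1,5): no bracket -> illegal
(1,6): no bracket -> illegal
(2,5): no bracket -> illegal
(2,7): no bracket -> illegal
(3,6): flips 1 -> legal
(3,7): no bracket -> illegal
(4,2): flips 3 -> legal
(5,2): flips 1 -> legal
(5,4): flips 2 -> legal
(5,5): flips 1 -> legal
(5,6): flips 1 -> legal
(6,2): no bracket -> illegal
(6,3): flips 2 -> legal
(6,4): no bracket -> illegal
B mobility = 7
-- W to move --
(1,3): flips 1 -> legal
(1,4): flips 2 -> legal
(1,5): no bracket -> illegal
(2,1): flips 1 -> legal
(2,2): flips 1 -> legal
(2,3): flips 2 -> legal
(2,5): flips 1 -> legal
(3,1): flips 3 -> legal
(3,6): no bracket -> illegal
(3,7): no bracket -> illegal
(4,1): no bracket -> illegal
(4,2): no bracket -> illegal
(4,7): flips 1 -> legal
(5,5): no bracket -> illegal
(5,6): no bracket -> illegal
(6,6): no bracket -> illegal
(6,7): no bracket -> illegal
W mobility = 8

Answer: B=7 W=8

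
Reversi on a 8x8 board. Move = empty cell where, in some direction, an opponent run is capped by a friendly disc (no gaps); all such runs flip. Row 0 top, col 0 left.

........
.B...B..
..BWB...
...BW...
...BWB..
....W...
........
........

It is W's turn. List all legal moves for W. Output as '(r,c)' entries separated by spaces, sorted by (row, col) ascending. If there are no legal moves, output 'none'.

Answer: (0,0) (1,4) (2,1) (2,5) (3,2) (3,6) (4,2) (4,6) (5,2) (5,3) (5,6)

Derivation:
(0,0): flips 3 -> legal
(0,1): no bracket -> illegal
(0,2): no bracket -> illegal
(0,4): no bracket -> illegal
(0,5): no bracket -> illegal
(0,6): no bracket -> illegal
(1,0): no bracket -> illegal
(1,2): no bracket -> illegal
(1,3): no bracket -> illegal
(1,4): flips 1 -> legal
(1,6): no bracket -> illegal
(2,0): no bracket -> illegal
(2,1): flips 1 -> legal
(2,5): flips 1 -> legal
(2,6): no bracket -> illegal
(3,1): no bracket -> illegal
(3,2): flips 2 -> legal
(3,5): no bracket -> illegal
(3,6): flips 1 -> legal
(4,2): flips 1 -> legal
(4,6): flips 1 -> legal
(5,2): flips 1 -> legal
(5,3): flips 2 -> legal
(5,5): no bracket -> illegal
(5,6): flips 1 -> legal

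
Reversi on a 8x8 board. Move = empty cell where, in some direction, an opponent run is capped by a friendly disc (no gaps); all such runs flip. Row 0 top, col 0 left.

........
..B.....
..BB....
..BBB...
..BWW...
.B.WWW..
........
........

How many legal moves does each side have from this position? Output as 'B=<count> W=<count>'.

Answer: B=6 W=7

Derivation:
-- B to move --
(3,5): no bracket -> illegal
(4,5): flips 2 -> legal
(4,6): no bracket -> illegal
(5,2): flips 1 -> legal
(5,6): no bracket -> illegal
(6,2): no bracket -> illegal
(6,3): flips 2 -> legal
(6,4): flips 3 -> legal
(6,5): flips 2 -> legal
(6,6): flips 2 -> legal
B mobility = 6
-- W to move --
(0,1): no bracket -> illegal
(0,2): no bracket -> illegal
(0,3): no bracket -> illegal
(1,1): flips 2 -> legal
(1,3): flips 2 -> legal
(1,4): no bracket -> illegal
(2,1): flips 1 -> legal
(2,4): flips 1 -> legal
(2,5): flips 1 -> legal
(3,1): flips 1 -> legal
(3,5): no bracket -> illegal
(4,0): no bracket -> illegal
(4,1): flips 1 -> legal
(4,5): no bracket -> illegal
(5,0): no bracket -> illegal
(5,2): no bracket -> illegal
(6,0): no bracket -> illegal
(6,1): no bracket -> illegal
(6,2): no bracket -> illegal
W mobility = 7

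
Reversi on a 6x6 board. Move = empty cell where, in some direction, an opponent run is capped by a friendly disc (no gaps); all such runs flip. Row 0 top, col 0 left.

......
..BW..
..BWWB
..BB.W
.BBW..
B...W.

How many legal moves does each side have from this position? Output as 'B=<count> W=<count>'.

-- B to move --
(0,2): no bracket -> illegal
(0,3): flips 2 -> legal
(0,4): flips 1 -> legal
(1,4): flips 2 -> legal
(1,5): flips 1 -> legal
(3,4): flips 1 -> legal
(4,4): flips 1 -> legal
(4,5): flips 1 -> legal
(5,2): no bracket -> illegal
(5,3): flips 1 -> legal
(5,5): no bracket -> illegal
B mobility = 8
-- W to move --
(0,1): flips 1 -> legal
(0,2): no bracket -> illegal
(0,3): no bracket -> illegal
(1,1): flips 1 -> legal
(1,4): no bracket -> illegal
(1,5): flips 1 -> legal
(2,1): flips 2 -> legal
(3,0): no bracket -> illegal
(3,1): flips 1 -> legal
(3,4): no bracket -> illegal
(4,0): flips 2 -> legal
(4,4): no bracket -> illegal
(5,1): flips 2 -> legal
(5,2): no bracket -> illegal
(5,3): no bracket -> illegal
W mobility = 7

Answer: B=8 W=7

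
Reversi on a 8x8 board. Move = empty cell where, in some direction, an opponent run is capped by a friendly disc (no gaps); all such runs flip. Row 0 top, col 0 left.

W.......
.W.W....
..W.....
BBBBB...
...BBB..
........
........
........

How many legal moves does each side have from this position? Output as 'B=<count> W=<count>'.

Answer: B=2 W=3

Derivation:
-- B to move --
(0,1): no bracket -> illegal
(0,2): no bracket -> illegal
(0,3): no bracket -> illegal
(0,4): flips 2 -> legal
(1,0): no bracket -> illegal
(1,2): flips 1 -> legal
(1,4): no bracket -> illegal
(2,0): no bracket -> illegal
(2,1): no bracket -> illegal
(2,3): no bracket -> illegal
(2,4): no bracket -> illegal
B mobility = 2
-- W to move --
(2,0): no bracket -> illegal
(2,1): no bracket -> illegal
(2,3): no bracket -> illegal
(2,4): no bracket -> illegal
(2,5): no bracket -> illegal
(3,5): no bracket -> illegal
(3,6): no bracket -> illegal
(4,0): flips 1 -> legal
(4,1): no bracket -> illegal
(4,2): flips 1 -> legal
(4,6): no bracket -> illegal
(5,2): no bracket -> illegal
(5,3): no bracket -> illegal
(5,4): no bracket -> illegal
(5,5): flips 2 -> legal
(5,6): no bracket -> illegal
W mobility = 3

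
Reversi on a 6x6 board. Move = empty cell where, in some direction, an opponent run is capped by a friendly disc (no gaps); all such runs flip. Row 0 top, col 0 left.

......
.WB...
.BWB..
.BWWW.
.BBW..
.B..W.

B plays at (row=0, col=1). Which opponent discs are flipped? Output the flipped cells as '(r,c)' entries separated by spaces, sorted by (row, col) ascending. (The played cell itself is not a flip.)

Dir NW: edge -> no flip
Dir N: edge -> no flip
Dir NE: edge -> no flip
Dir W: first cell '.' (not opp) -> no flip
Dir E: first cell '.' (not opp) -> no flip
Dir SW: first cell '.' (not opp) -> no flip
Dir S: opp run (1,1) capped by B -> flip
Dir SE: first cell 'B' (not opp) -> no flip

Answer: (1,1)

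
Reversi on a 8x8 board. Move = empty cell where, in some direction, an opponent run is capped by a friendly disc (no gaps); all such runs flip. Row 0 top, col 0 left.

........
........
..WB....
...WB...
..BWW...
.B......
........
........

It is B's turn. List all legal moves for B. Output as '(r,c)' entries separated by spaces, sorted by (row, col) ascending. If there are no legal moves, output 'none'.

Answer: (2,1) (2,4) (3,2) (4,5) (5,2) (5,3) (5,4)

Derivation:
(1,1): no bracket -> illegal
(1,2): no bracket -> illegal
(1,3): no bracket -> illegal
(2,1): flips 1 -> legal
(2,4): flips 1 -> legal
(3,1): no bracket -> illegal
(3,2): flips 1 -> legal
(3,5): no bracket -> illegal
(4,5): flips 2 -> legal
(5,2): flips 1 -> legal
(5,3): flips 2 -> legal
(5,4): flips 1 -> legal
(5,5): no bracket -> illegal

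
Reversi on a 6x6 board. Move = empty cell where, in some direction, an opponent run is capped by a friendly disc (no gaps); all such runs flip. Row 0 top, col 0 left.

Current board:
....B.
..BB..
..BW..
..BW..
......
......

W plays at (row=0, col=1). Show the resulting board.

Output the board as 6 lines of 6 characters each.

Answer: .W..B.
..WB..
..BW..
..BW..
......
......

Derivation:
Place W at (0,1); scan 8 dirs for brackets.
Dir NW: edge -> no flip
Dir N: edge -> no flip
Dir NE: edge -> no flip
Dir W: first cell '.' (not opp) -> no flip
Dir E: first cell '.' (not opp) -> no flip
Dir SW: first cell '.' (not opp) -> no flip
Dir S: first cell '.' (not opp) -> no flip
Dir SE: opp run (1,2) capped by W -> flip
All flips: (1,2)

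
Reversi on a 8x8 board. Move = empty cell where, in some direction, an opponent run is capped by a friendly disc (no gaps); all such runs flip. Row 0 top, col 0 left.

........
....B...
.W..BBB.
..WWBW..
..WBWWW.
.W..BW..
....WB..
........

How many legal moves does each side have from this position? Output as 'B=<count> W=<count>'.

-- B to move --
(1,0): flips 2 -> legal
(1,1): no bracket -> illegal
(1,2): no bracket -> illegal
(2,0): no bracket -> illegal
(2,2): no bracket -> illegal
(2,3): flips 1 -> legal
(3,0): no bracket -> illegal
(3,1): flips 2 -> legal
(3,6): flips 2 -> legal
(3,7): no bracket -> illegal
(4,0): no bracket -> illegal
(4,1): flips 1 -> legal
(4,7): flips 3 -> legal
(5,0): no bracket -> illegal
(5,2): no bracket -> illegal
(5,3): flips 2 -> legal
(5,6): flips 2 -> legal
(5,7): flips 2 -> legal
(6,0): flips 3 -> legal
(6,1): no bracket -> illegal
(6,2): no bracket -> illegal
(6,3): flips 1 -> legal
(6,6): no bracket -> illegal
(7,3): no bracket -> illegal
(7,4): flips 1 -> legal
(7,5): no bracket -> illegal
B mobility = 12
-- W to move --
(0,3): no bracket -> illegal
(0,4): flips 3 -> legal
(0,5): no bracket -> illegal
(1,3): flips 1 -> legal
(1,5): flips 2 -> legal
(1,6): no bracket -> illegal
(1,7): flips 1 -> legal
(2,3): flips 1 -> legal
(2,7): no bracket -> illegal
(3,6): no bracket -> illegal
(3,7): no bracket -> illegal
(5,2): no bracket -> illegal
(5,3): flips 2 -> legal
(5,6): no bracket -> illegal
(6,3): flips 1 -> legal
(6,6): flips 1 -> legal
(7,4): no bracket -> illegal
(7,5): flips 1 -> legal
(7,6): flips 3 -> legal
W mobility = 10

Answer: B=12 W=10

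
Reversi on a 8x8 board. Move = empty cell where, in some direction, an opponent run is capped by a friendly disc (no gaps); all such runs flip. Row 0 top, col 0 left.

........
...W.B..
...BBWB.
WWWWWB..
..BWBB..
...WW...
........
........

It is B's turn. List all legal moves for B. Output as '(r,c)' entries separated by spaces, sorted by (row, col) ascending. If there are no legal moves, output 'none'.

(0,2): flips 1 -> legal
(0,3): flips 1 -> legal
(0,4): no bracket -> illegal
(1,2): no bracket -> illegal
(1,4): no bracket -> illegal
(1,6): no bracket -> illegal
(2,0): flips 1 -> legal
(2,1): no bracket -> illegal
(2,2): flips 2 -> legal
(3,6): no bracket -> illegal
(4,0): no bracket -> illegal
(4,1): flips 1 -> legal
(5,2): no bracket -> illegal
(5,5): no bracket -> illegal
(6,2): flips 1 -> legal
(6,3): flips 4 -> legal
(6,4): flips 2 -> legal
(6,5): no bracket -> illegal

Answer: (0,2) (0,3) (2,0) (2,2) (4,1) (6,2) (6,3) (6,4)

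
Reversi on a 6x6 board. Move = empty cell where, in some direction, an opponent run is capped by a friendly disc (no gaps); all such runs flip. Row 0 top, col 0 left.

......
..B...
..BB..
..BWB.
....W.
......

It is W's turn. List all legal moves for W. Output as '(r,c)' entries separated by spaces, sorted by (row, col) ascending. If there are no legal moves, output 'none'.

Answer: (1,1) (1,3) (2,4) (3,1) (3,5)

Derivation:
(0,1): no bracket -> illegal
(0,2): no bracket -> illegal
(0,3): no bracket -> illegal
(1,1): flips 1 -> legal
(1,3): flips 1 -> legal
(1,4): no bracket -> illegal
(2,1): no bracket -> illegal
(2,4): flips 1 -> legal
(2,5): no bracket -> illegal
(3,1): flips 1 -> legal
(3,5): flips 1 -> legal
(4,1): no bracket -> illegal
(4,2): no bracket -> illegal
(4,3): no bracket -> illegal
(4,5): no bracket -> illegal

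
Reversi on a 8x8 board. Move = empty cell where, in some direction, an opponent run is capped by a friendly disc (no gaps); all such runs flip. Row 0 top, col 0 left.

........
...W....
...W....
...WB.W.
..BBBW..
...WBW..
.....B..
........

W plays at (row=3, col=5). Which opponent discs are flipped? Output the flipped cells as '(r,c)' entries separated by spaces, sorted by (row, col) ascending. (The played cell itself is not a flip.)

Dir NW: first cell '.' (not opp) -> no flip
Dir N: first cell '.' (not opp) -> no flip
Dir NE: first cell '.' (not opp) -> no flip
Dir W: opp run (3,4) capped by W -> flip
Dir E: first cell 'W' (not opp) -> no flip
Dir SW: opp run (4,4) capped by W -> flip
Dir S: first cell 'W' (not opp) -> no flip
Dir SE: first cell '.' (not opp) -> no flip

Answer: (3,4) (4,4)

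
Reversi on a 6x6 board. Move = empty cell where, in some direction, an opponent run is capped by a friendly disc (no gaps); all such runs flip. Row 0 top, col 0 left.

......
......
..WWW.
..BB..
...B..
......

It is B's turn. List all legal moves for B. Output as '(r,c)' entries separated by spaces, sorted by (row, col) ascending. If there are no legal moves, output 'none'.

(1,1): flips 1 -> legal
(1,2): flips 1 -> legal
(1,3): flips 1 -> legal
(1,4): flips 1 -> legal
(1,5): flips 1 -> legal
(2,1): no bracket -> illegal
(2,5): no bracket -> illegal
(3,1): no bracket -> illegal
(3,4): no bracket -> illegal
(3,5): no bracket -> illegal

Answer: (1,1) (1,2) (1,3) (1,4) (1,5)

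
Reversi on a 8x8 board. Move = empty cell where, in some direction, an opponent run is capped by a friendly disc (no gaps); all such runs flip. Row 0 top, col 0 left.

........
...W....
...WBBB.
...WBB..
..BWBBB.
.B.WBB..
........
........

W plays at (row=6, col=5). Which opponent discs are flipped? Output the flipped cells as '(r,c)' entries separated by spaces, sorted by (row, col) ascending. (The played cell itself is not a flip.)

Dir NW: opp run (5,4) capped by W -> flip
Dir N: opp run (5,5) (4,5) (3,5) (2,5), next='.' -> no flip
Dir NE: first cell '.' (not opp) -> no flip
Dir W: first cell '.' (not opp) -> no flip
Dir E: first cell '.' (not opp) -> no flip
Dir SW: first cell '.' (not opp) -> no flip
Dir S: first cell '.' (not opp) -> no flip
Dir SE: first cell '.' (not opp) -> no flip

Answer: (5,4)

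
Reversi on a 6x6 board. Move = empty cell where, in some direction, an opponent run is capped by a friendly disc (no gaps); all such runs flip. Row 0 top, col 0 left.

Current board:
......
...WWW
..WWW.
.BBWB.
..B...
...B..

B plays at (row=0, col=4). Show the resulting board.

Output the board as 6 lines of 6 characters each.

Place B at (0,4); scan 8 dirs for brackets.
Dir NW: edge -> no flip
Dir N: edge -> no flip
Dir NE: edge -> no flip
Dir W: first cell '.' (not opp) -> no flip
Dir E: first cell '.' (not opp) -> no flip
Dir SW: opp run (1,3) (2,2) capped by B -> flip
Dir S: opp run (1,4) (2,4) capped by B -> flip
Dir SE: opp run (1,5), next=edge -> no flip
All flips: (1,3) (1,4) (2,2) (2,4)

Answer: ....B.
...BBW
..BWB.
.BBWB.
..B...
...B..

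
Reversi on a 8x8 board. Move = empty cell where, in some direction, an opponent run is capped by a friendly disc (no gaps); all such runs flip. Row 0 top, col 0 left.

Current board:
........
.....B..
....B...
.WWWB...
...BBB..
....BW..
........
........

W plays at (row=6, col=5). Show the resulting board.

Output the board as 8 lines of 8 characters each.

Place W at (6,5); scan 8 dirs for brackets.
Dir NW: opp run (5,4) (4,3) capped by W -> flip
Dir N: first cell 'W' (not opp) -> no flip
Dir NE: first cell '.' (not opp) -> no flip
Dir W: first cell '.' (not opp) -> no flip
Dir E: first cell '.' (not opp) -> no flip
Dir SW: first cell '.' (not opp) -> no flip
Dir S: first cell '.' (not opp) -> no flip
Dir SE: first cell '.' (not opp) -> no flip
All flips: (4,3) (5,4)

Answer: ........
.....B..
....B...
.WWWB...
...WBB..
....WW..
.....W..
........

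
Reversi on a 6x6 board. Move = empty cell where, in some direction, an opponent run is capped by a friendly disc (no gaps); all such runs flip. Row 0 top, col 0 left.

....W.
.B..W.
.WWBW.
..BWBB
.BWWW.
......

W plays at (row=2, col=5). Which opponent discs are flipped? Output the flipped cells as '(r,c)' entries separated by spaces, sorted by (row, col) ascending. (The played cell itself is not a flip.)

Answer: (3,4)

Derivation:
Dir NW: first cell 'W' (not opp) -> no flip
Dir N: first cell '.' (not opp) -> no flip
Dir NE: edge -> no flip
Dir W: first cell 'W' (not opp) -> no flip
Dir E: edge -> no flip
Dir SW: opp run (3,4) capped by W -> flip
Dir S: opp run (3,5), next='.' -> no flip
Dir SE: edge -> no flip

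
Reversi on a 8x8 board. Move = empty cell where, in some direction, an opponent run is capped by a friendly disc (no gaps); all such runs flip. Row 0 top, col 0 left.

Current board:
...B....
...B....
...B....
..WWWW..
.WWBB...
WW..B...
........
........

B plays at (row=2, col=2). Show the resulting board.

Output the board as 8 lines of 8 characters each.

Answer: ...B....
...B....
..BB....
..WBWW..
.WWBB...
WW..B...
........
........

Derivation:
Place B at (2,2); scan 8 dirs for brackets.
Dir NW: first cell '.' (not opp) -> no flip
Dir N: first cell '.' (not opp) -> no flip
Dir NE: first cell 'B' (not opp) -> no flip
Dir W: first cell '.' (not opp) -> no flip
Dir E: first cell 'B' (not opp) -> no flip
Dir SW: first cell '.' (not opp) -> no flip
Dir S: opp run (3,2) (4,2), next='.' -> no flip
Dir SE: opp run (3,3) capped by B -> flip
All flips: (3,3)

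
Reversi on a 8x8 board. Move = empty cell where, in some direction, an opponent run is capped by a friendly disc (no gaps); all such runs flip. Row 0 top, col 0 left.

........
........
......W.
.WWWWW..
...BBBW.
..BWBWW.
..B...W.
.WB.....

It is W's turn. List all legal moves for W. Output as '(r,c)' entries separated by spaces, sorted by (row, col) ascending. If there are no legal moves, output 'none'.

Answer: (4,2) (5,1) (6,1) (6,4) (6,5) (7,3)

Derivation:
(3,6): no bracket -> illegal
(4,1): no bracket -> illegal
(4,2): flips 3 -> legal
(5,1): flips 1 -> legal
(6,1): flips 2 -> legal
(6,3): no bracket -> illegal
(6,4): flips 2 -> legal
(6,5): flips 2 -> legal
(7,3): flips 1 -> legal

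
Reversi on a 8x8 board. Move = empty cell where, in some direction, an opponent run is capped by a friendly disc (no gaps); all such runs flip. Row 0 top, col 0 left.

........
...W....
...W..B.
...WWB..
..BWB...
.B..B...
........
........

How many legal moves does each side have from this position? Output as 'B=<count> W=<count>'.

Answer: B=3 W=7

Derivation:
-- B to move --
(0,2): no bracket -> illegal
(0,3): no bracket -> illegal
(0,4): no bracket -> illegal
(1,2): no bracket -> illegal
(1,4): no bracket -> illegal
(2,2): flips 1 -> legal
(2,4): flips 2 -> legal
(2,5): no bracket -> illegal
(3,2): flips 3 -> legal
(4,5): no bracket -> illegal
(5,2): no bracket -> illegal
(5,3): no bracket -> illegal
B mobility = 3
-- W to move --
(1,5): no bracket -> illegal
(1,6): no bracket -> illegal
(1,7): no bracket -> illegal
(2,4): no bracket -> illegal
(2,5): no bracket -> illegal
(2,7): no bracket -> illegal
(3,1): no bracket -> illegal
(3,2): no bracket -> illegal
(3,6): flips 1 -> legal
(3,7): no bracket -> illegal
(4,0): no bracket -> illegal
(4,1): flips 1 -> legal
(4,5): flips 1 -> legal
(4,6): no bracket -> illegal
(5,0): no bracket -> illegal
(5,2): no bracket -> illegal
(5,3): no bracket -> illegal
(5,5): flips 1 -> legal
(6,0): flips 2 -> legal
(6,1): no bracket -> illegal
(6,2): no bracket -> illegal
(6,3): no bracket -> illegal
(6,4): flips 2 -> legal
(6,5): flips 1 -> legal
W mobility = 7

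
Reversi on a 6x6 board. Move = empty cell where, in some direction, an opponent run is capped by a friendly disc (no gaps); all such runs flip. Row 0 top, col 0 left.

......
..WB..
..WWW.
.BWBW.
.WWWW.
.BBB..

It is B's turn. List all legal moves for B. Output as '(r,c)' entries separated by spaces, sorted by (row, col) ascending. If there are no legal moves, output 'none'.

(0,1): no bracket -> illegal
(0,2): flips 4 -> legal
(0,3): no bracket -> illegal
(1,1): flips 2 -> legal
(1,4): no bracket -> illegal
(1,5): flips 1 -> legal
(2,1): no bracket -> illegal
(2,5): flips 2 -> legal
(3,0): flips 1 -> legal
(3,5): flips 3 -> legal
(4,0): no bracket -> illegal
(4,5): no bracket -> illegal
(5,0): no bracket -> illegal
(5,4): no bracket -> illegal
(5,5): flips 1 -> legal

Answer: (0,2) (1,1) (1,5) (2,5) (3,0) (3,5) (5,5)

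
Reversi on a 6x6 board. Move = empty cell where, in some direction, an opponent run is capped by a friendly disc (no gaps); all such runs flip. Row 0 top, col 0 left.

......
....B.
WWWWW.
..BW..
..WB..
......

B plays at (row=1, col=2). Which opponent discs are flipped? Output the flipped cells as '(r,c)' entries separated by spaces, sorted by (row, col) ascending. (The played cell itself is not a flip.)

Dir NW: first cell '.' (not opp) -> no flip
Dir N: first cell '.' (not opp) -> no flip
Dir NE: first cell '.' (not opp) -> no flip
Dir W: first cell '.' (not opp) -> no flip
Dir E: first cell '.' (not opp) -> no flip
Dir SW: opp run (2,1), next='.' -> no flip
Dir S: opp run (2,2) capped by B -> flip
Dir SE: opp run (2,3), next='.' -> no flip

Answer: (2,2)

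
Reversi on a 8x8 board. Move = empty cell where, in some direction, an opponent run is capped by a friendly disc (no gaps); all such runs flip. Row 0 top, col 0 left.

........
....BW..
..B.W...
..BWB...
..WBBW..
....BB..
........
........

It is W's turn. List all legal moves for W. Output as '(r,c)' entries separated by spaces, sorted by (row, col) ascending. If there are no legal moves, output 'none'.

(0,3): no bracket -> illegal
(0,4): flips 1 -> legal
(0,5): no bracket -> illegal
(1,1): flips 1 -> legal
(1,2): flips 2 -> legal
(1,3): flips 1 -> legal
(2,1): no bracket -> illegal
(2,3): flips 1 -> legal
(2,5): no bracket -> illegal
(3,1): flips 1 -> legal
(3,5): flips 1 -> legal
(4,1): no bracket -> illegal
(4,6): no bracket -> illegal
(5,2): no bracket -> illegal
(5,3): flips 1 -> legal
(5,6): no bracket -> illegal
(6,3): flips 1 -> legal
(6,4): flips 3 -> legal
(6,5): flips 1 -> legal
(6,6): flips 2 -> legal

Answer: (0,4) (1,1) (1,2) (1,3) (2,3) (3,1) (3,5) (5,3) (6,3) (6,4) (6,5) (6,6)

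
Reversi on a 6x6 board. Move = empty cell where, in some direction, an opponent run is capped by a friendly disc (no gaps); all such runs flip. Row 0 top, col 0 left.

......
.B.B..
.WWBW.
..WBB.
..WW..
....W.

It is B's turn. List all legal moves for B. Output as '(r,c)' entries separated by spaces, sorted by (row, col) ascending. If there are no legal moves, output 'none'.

(1,0): no bracket -> illegal
(1,2): no bracket -> illegal
(1,4): flips 1 -> legal
(1,5): flips 1 -> legal
(2,0): flips 2 -> legal
(2,5): flips 1 -> legal
(3,0): no bracket -> illegal
(3,1): flips 3 -> legal
(3,5): flips 1 -> legal
(4,1): flips 1 -> legal
(4,4): no bracket -> illegal
(4,5): no bracket -> illegal
(5,1): flips 1 -> legal
(5,2): flips 1 -> legal
(5,3): flips 1 -> legal
(5,5): no bracket -> illegal

Answer: (1,4) (1,5) (2,0) (2,5) (3,1) (3,5) (4,1) (5,1) (5,2) (5,3)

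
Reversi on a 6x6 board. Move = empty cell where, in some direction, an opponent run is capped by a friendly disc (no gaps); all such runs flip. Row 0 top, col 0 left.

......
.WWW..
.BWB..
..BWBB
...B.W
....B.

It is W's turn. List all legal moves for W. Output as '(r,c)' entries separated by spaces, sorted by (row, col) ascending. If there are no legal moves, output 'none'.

(1,0): no bracket -> illegal
(1,4): no bracket -> illegal
(2,0): flips 1 -> legal
(2,4): flips 1 -> legal
(2,5): flips 1 -> legal
(3,0): flips 1 -> legal
(3,1): flips 2 -> legal
(4,1): no bracket -> illegal
(4,2): flips 1 -> legal
(4,4): no bracket -> illegal
(5,2): no bracket -> illegal
(5,3): flips 1 -> legal
(5,5): no bracket -> illegal

Answer: (2,0) (2,4) (2,5) (3,0) (3,1) (4,2) (5,3)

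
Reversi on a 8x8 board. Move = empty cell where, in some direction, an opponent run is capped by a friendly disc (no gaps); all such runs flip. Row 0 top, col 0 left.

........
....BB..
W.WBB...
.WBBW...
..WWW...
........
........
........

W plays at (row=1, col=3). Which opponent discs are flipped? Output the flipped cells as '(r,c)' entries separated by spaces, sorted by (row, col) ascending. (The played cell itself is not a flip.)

Answer: (2,3) (3,3)

Derivation:
Dir NW: first cell '.' (not opp) -> no flip
Dir N: first cell '.' (not opp) -> no flip
Dir NE: first cell '.' (not opp) -> no flip
Dir W: first cell '.' (not opp) -> no flip
Dir E: opp run (1,4) (1,5), next='.' -> no flip
Dir SW: first cell 'W' (not opp) -> no flip
Dir S: opp run (2,3) (3,3) capped by W -> flip
Dir SE: opp run (2,4), next='.' -> no flip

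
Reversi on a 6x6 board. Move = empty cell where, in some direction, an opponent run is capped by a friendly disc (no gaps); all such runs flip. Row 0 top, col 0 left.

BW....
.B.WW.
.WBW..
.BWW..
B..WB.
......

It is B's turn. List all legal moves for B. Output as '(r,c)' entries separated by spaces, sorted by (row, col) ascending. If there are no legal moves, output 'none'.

Answer: (0,2) (0,4) (2,0) (2,4) (3,4) (4,2)

Derivation:
(0,2): flips 1 -> legal
(0,3): no bracket -> illegal
(0,4): flips 1 -> legal
(0,5): no bracket -> illegal
(1,0): no bracket -> illegal
(1,2): no bracket -> illegal
(1,5): no bracket -> illegal
(2,0): flips 1 -> legal
(2,4): flips 1 -> legal
(2,5): no bracket -> illegal
(3,0): no bracket -> illegal
(3,4): flips 2 -> legal
(4,1): no bracket -> illegal
(4,2): flips 2 -> legal
(5,2): no bracket -> illegal
(5,3): no bracket -> illegal
(5,4): no bracket -> illegal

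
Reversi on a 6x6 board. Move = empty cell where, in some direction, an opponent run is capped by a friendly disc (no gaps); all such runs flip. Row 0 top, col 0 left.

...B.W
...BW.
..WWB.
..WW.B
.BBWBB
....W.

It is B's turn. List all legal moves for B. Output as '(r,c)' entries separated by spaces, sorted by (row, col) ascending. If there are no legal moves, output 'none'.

(0,4): flips 1 -> legal
(1,1): flips 2 -> legal
(1,2): flips 2 -> legal
(1,5): flips 1 -> legal
(2,1): flips 2 -> legal
(2,5): flips 1 -> legal
(3,1): flips 1 -> legal
(3,4): no bracket -> illegal
(5,2): no bracket -> illegal
(5,3): flips 3 -> legal
(5,5): no bracket -> illegal

Answer: (0,4) (1,1) (1,2) (1,5) (2,1) (2,5) (3,1) (5,3)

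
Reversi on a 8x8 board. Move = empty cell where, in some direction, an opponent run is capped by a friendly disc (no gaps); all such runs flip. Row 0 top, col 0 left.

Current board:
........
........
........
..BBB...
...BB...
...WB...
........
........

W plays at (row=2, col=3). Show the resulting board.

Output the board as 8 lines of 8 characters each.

Answer: ........
........
...W....
..BWB...
...WB...
...WB...
........
........

Derivation:
Place W at (2,3); scan 8 dirs for brackets.
Dir NW: first cell '.' (not opp) -> no flip
Dir N: first cell '.' (not opp) -> no flip
Dir NE: first cell '.' (not opp) -> no flip
Dir W: first cell '.' (not opp) -> no flip
Dir E: first cell '.' (not opp) -> no flip
Dir SW: opp run (3,2), next='.' -> no flip
Dir S: opp run (3,3) (4,3) capped by W -> flip
Dir SE: opp run (3,4), next='.' -> no flip
All flips: (3,3) (4,3)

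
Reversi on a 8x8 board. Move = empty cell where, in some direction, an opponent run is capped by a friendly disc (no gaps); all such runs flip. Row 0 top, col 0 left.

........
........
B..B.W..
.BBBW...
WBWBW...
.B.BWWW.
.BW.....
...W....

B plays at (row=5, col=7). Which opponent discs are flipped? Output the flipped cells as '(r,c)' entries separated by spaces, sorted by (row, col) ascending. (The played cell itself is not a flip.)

Dir NW: first cell '.' (not opp) -> no flip
Dir N: first cell '.' (not opp) -> no flip
Dir NE: edge -> no flip
Dir W: opp run (5,6) (5,5) (5,4) capped by B -> flip
Dir E: edge -> no flip
Dir SW: first cell '.' (not opp) -> no flip
Dir S: first cell '.' (not opp) -> no flip
Dir SE: edge -> no flip

Answer: (5,4) (5,5) (5,6)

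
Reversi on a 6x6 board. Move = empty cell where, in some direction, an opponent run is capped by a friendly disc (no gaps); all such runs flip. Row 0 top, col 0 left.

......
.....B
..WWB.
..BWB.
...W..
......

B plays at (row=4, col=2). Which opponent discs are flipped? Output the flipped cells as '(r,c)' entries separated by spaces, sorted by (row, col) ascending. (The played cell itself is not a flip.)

Dir NW: first cell '.' (not opp) -> no flip
Dir N: first cell 'B' (not opp) -> no flip
Dir NE: opp run (3,3) capped by B -> flip
Dir W: first cell '.' (not opp) -> no flip
Dir E: opp run (4,3), next='.' -> no flip
Dir SW: first cell '.' (not opp) -> no flip
Dir S: first cell '.' (not opp) -> no flip
Dir SE: first cell '.' (not opp) -> no flip

Answer: (3,3)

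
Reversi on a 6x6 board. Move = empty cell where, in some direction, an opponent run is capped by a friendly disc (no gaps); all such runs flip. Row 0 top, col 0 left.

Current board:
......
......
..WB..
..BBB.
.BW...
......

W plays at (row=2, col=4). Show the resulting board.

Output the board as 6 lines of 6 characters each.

Place W at (2,4); scan 8 dirs for brackets.
Dir NW: first cell '.' (not opp) -> no flip
Dir N: first cell '.' (not opp) -> no flip
Dir NE: first cell '.' (not opp) -> no flip
Dir W: opp run (2,3) capped by W -> flip
Dir E: first cell '.' (not opp) -> no flip
Dir SW: opp run (3,3) capped by W -> flip
Dir S: opp run (3,4), next='.' -> no flip
Dir SE: first cell '.' (not opp) -> no flip
All flips: (2,3) (3,3)

Answer: ......
......
..WWW.
..BWB.
.BW...
......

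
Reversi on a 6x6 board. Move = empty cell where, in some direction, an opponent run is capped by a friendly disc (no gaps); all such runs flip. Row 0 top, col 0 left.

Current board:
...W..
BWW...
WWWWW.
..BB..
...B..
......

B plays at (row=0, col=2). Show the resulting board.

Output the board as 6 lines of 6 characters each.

Place B at (0,2); scan 8 dirs for brackets.
Dir NW: edge -> no flip
Dir N: edge -> no flip
Dir NE: edge -> no flip
Dir W: first cell '.' (not opp) -> no flip
Dir E: opp run (0,3), next='.' -> no flip
Dir SW: opp run (1,1) (2,0), next=edge -> no flip
Dir S: opp run (1,2) (2,2) capped by B -> flip
Dir SE: first cell '.' (not opp) -> no flip
All flips: (1,2) (2,2)

Answer: ..BW..
BWB...
WWBWW.
..BB..
...B..
......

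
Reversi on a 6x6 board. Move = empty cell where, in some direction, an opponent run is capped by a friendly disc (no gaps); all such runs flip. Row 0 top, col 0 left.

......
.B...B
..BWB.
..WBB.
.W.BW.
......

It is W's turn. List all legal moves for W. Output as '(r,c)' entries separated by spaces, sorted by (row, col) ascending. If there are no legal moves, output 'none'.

(0,0): flips 3 -> legal
(0,1): no bracket -> illegal
(0,2): no bracket -> illegal
(0,4): no bracket -> illegal
(0,5): no bracket -> illegal
(1,0): no bracket -> illegal
(1,2): flips 1 -> legal
(1,3): no bracket -> illegal
(1,4): flips 2 -> legal
(2,0): no bracket -> illegal
(2,1): flips 1 -> legal
(2,5): flips 1 -> legal
(3,1): no bracket -> illegal
(3,5): flips 2 -> legal
(4,2): flips 1 -> legal
(4,5): flips 1 -> legal
(5,2): no bracket -> illegal
(5,3): flips 2 -> legal
(5,4): flips 1 -> legal

Answer: (0,0) (1,2) (1,4) (2,1) (2,5) (3,5) (4,2) (4,5) (5,3) (5,4)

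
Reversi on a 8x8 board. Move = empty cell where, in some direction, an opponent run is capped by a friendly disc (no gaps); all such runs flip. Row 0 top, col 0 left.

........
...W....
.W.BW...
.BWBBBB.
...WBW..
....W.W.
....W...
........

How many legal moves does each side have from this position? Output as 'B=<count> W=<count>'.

Answer: B=15 W=10

Derivation:
-- B to move --
(0,2): flips 2 -> legal
(0,3): flips 1 -> legal
(0,4): no bracket -> illegal
(1,0): no bracket -> illegal
(1,1): flips 1 -> legal
(1,2): no bracket -> illegal
(1,4): flips 1 -> legal
(1,5): flips 1 -> legal
(2,0): no bracket -> illegal
(2,2): no bracket -> illegal
(2,5): flips 1 -> legal
(3,0): no bracket -> illegal
(4,1): flips 1 -> legal
(4,2): flips 1 -> legal
(4,6): flips 1 -> legal
(4,7): no bracket -> illegal
(5,2): flips 1 -> legal
(5,3): flips 1 -> legal
(5,5): flips 1 -> legal
(5,7): no bracket -> illegal
(6,3): flips 2 -> legal
(6,5): no bracket -> illegal
(6,6): no bracket -> illegal
(6,7): flips 2 -> legal
(7,3): no bracket -> illegal
(7,4): flips 2 -> legal
(7,5): no bracket -> illegal
B mobility = 15
-- W to move --
(1,2): flips 2 -> legal
(1,4): flips 1 -> legal
(2,0): no bracket -> illegal
(2,2): flips 1 -> legal
(2,5): flips 2 -> legal
(2,6): no bracket -> illegal
(2,7): flips 1 -> legal
(3,0): flips 1 -> legal
(3,7): flips 4 -> legal
(4,0): no bracket -> illegal
(4,1): flips 1 -> legal
(4,2): flips 1 -> legal
(4,6): flips 1 -> legal
(4,7): no bracket -> illegal
(5,3): no bracket -> illegal
(5,5): no bracket -> illegal
W mobility = 10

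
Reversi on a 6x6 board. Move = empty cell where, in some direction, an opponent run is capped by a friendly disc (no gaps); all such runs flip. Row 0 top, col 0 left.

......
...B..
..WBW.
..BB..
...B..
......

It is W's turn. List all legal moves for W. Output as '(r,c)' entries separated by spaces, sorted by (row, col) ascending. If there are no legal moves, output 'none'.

(0,2): flips 1 -> legal
(0,3): no bracket -> illegal
(0,4): flips 1 -> legal
(1,2): no bracket -> illegal
(1,4): no bracket -> illegal
(2,1): no bracket -> illegal
(3,1): no bracket -> illegal
(3,4): no bracket -> illegal
(4,1): no bracket -> illegal
(4,2): flips 2 -> legal
(4,4): flips 1 -> legal
(5,2): no bracket -> illegal
(5,3): no bracket -> illegal
(5,4): no bracket -> illegal

Answer: (0,2) (0,4) (4,2) (4,4)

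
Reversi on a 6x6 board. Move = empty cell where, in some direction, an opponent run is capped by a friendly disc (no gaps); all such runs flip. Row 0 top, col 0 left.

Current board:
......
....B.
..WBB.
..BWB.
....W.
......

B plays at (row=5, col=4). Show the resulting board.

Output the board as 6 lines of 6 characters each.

Place B at (5,4); scan 8 dirs for brackets.
Dir NW: first cell '.' (not opp) -> no flip
Dir N: opp run (4,4) capped by B -> flip
Dir NE: first cell '.' (not opp) -> no flip
Dir W: first cell '.' (not opp) -> no flip
Dir E: first cell '.' (not opp) -> no flip
Dir SW: edge -> no flip
Dir S: edge -> no flip
Dir SE: edge -> no flip
All flips: (4,4)

Answer: ......
....B.
..WBB.
..BWB.
....B.
....B.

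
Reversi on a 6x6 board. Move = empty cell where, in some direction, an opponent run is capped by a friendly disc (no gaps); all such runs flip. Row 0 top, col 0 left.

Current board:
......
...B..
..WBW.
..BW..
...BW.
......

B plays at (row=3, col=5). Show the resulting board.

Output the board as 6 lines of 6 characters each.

Place B at (3,5); scan 8 dirs for brackets.
Dir NW: opp run (2,4) capped by B -> flip
Dir N: first cell '.' (not opp) -> no flip
Dir NE: edge -> no flip
Dir W: first cell '.' (not opp) -> no flip
Dir E: edge -> no flip
Dir SW: opp run (4,4), next='.' -> no flip
Dir S: first cell '.' (not opp) -> no flip
Dir SE: edge -> no flip
All flips: (2,4)

Answer: ......
...B..
..WBB.
..BW.B
...BW.
......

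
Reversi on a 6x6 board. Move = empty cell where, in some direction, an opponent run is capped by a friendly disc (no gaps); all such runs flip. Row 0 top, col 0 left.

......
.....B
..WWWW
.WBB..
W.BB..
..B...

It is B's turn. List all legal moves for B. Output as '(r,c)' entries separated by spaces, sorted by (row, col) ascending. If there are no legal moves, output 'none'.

Answer: (1,1) (1,2) (1,3) (1,4) (2,0) (3,0) (3,5)

Derivation:
(1,1): flips 1 -> legal
(1,2): flips 1 -> legal
(1,3): flips 1 -> legal
(1,4): flips 1 -> legal
(2,0): flips 1 -> legal
(2,1): no bracket -> illegal
(3,0): flips 1 -> legal
(3,4): no bracket -> illegal
(3,5): flips 1 -> legal
(4,1): no bracket -> illegal
(5,0): no bracket -> illegal
(5,1): no bracket -> illegal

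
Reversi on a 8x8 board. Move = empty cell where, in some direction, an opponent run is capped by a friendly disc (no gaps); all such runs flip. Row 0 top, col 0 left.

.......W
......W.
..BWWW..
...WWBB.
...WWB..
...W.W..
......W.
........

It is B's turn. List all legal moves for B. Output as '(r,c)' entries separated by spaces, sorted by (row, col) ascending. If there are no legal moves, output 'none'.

(0,5): no bracket -> illegal
(0,6): no bracket -> illegal
(1,2): flips 2 -> legal
(1,3): flips 1 -> legal
(1,4): flips 1 -> legal
(1,5): flips 1 -> legal
(1,7): no bracket -> illegal
(2,6): flips 3 -> legal
(2,7): no bracket -> illegal
(3,2): flips 2 -> legal
(4,2): flips 2 -> legal
(4,6): no bracket -> illegal
(5,2): no bracket -> illegal
(5,4): no bracket -> illegal
(5,6): no bracket -> illegal
(5,7): no bracket -> illegal
(6,2): flips 2 -> legal
(6,3): no bracket -> illegal
(6,4): no bracket -> illegal
(6,5): flips 1 -> legal
(6,7): no bracket -> illegal
(7,5): no bracket -> illegal
(7,6): no bracket -> illegal
(7,7): flips 4 -> legal

Answer: (1,2) (1,3) (1,4) (1,5) (2,6) (3,2) (4,2) (6,2) (6,5) (7,7)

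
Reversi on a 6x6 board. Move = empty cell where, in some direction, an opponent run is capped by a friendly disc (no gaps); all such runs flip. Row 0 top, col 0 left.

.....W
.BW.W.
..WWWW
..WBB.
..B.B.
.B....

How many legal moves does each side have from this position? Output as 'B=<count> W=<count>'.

-- B to move --
(0,1): flips 2 -> legal
(0,2): flips 3 -> legal
(0,3): no bracket -> illegal
(0,4): flips 2 -> legal
(1,3): flips 2 -> legal
(1,5): flips 1 -> legal
(2,1): no bracket -> illegal
(3,1): flips 1 -> legal
(3,5): no bracket -> illegal
(4,1): no bracket -> illegal
(4,3): no bracket -> illegal
B mobility = 6
-- W to move --
(0,0): flips 1 -> legal
(0,1): no bracket -> illegal
(0,2): no bracket -> illegal
(1,0): flips 1 -> legal
(2,0): no bracket -> illegal
(2,1): no bracket -> illegal
(3,1): no bracket -> illegal
(3,5): flips 2 -> legal
(4,0): no bracket -> illegal
(4,1): no bracket -> illegal
(4,3): flips 2 -> legal
(4,5): flips 1 -> legal
(5,0): no bracket -> illegal
(5,2): flips 1 -> legal
(5,3): no bracket -> illegal
(5,4): flips 2 -> legal
(5,5): flips 2 -> legal
W mobility = 8

Answer: B=6 W=8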